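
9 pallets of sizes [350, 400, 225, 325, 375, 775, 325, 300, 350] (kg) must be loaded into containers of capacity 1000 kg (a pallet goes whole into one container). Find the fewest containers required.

4

Total = 775 + 400 + 375 + 350 + 350 + 325 + 325 + 300 + 225 = 3425 kg.
Lower bound: ⌈3425/1000⌉ = 4 containers.
A packing using 4 containers:
  container 1: 775 + 225 = 1000
  container 2: 400 + 375 = 775
  container 3: 350 + 350 + 300 = 1000
  container 4: 325 + 325 = 650
This matches the lower bound, so 4 is optimal.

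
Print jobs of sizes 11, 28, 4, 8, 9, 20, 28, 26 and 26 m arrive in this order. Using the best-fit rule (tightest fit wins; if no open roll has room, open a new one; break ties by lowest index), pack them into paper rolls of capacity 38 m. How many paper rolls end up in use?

6

  11 → roll 1 (new)  [load 11/38]
  28 → roll 2 (new)  [load 28/38]
  4 → roll 2  [load 32/38]
  8 → roll 1  [load 19/38]
  9 → roll 1  [load 28/38]
  20 → roll 3 (new)  [load 20/38]
  28 → roll 4 (new)  [load 28/38]
  26 → roll 5 (new)  [load 26/38]
  26 → roll 6 (new)  [load 26/38]
6 paper rolls opened.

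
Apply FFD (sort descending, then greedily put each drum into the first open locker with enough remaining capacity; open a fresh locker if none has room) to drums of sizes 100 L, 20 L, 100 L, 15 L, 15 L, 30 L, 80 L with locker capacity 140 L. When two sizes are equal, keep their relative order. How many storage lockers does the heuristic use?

Sorted descending: 100, 100, 80, 30, 20, 15, 15.
  100 → locker 1 (new)  [load 100/140]
  100 → locker 2 (new)  [load 100/140]
  80 → locker 3 (new)  [load 80/140]
  30 → locker 1  [load 130/140]
  20 → locker 2  [load 120/140]
  15 → locker 2  [load 135/140]
  15 → locker 3  [load 95/140]
3 storage lockers opened.

3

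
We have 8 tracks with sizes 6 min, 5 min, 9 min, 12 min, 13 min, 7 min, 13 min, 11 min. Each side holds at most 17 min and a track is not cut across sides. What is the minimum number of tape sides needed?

5

Total = 13 + 13 + 12 + 11 + 9 + 7 + 6 + 5 = 76 min.
Lower bound: ⌈76/17⌉ = 5 tape sides.
A packing using 5 tape sides:
  side 1: 13 = 13
  side 2: 13 = 13
  side 3: 12 + 5 = 17
  side 4: 11 + 6 = 17
  side 5: 9 + 7 = 16
This matches the lower bound, so 5 is optimal.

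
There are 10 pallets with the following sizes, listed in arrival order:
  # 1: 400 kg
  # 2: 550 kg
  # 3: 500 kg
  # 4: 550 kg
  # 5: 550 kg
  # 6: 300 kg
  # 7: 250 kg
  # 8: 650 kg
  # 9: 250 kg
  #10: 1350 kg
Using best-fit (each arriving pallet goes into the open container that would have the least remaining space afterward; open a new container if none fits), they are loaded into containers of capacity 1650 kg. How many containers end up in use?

  400 → container 1 (new)  [load 400/1650]
  550 → container 1  [load 950/1650]
  500 → container 1  [load 1450/1650]
  550 → container 2 (new)  [load 550/1650]
  550 → container 2  [load 1100/1650]
  300 → container 2  [load 1400/1650]
  250 → container 2  [load 1650/1650]
  650 → container 3 (new)  [load 650/1650]
  250 → container 3  [load 900/1650]
  1350 → container 4 (new)  [load 1350/1650]
4 containers opened.

4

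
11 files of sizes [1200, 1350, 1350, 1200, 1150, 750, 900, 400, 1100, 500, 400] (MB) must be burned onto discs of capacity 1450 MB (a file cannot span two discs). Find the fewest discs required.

Total = 1350 + 1350 + 1200 + 1200 + 1150 + 1100 + 900 + 750 + 500 + 400 + 400 = 10300 MB.
Lower bound: ⌈10300/1450⌉ = 8 discs.
A packing using 9 discs:
  disc 1: 1350 = 1350
  disc 2: 1350 = 1350
  disc 3: 1200 = 1200
  disc 4: 1200 = 1200
  disc 5: 1150 = 1150
  disc 6: 1100 = 1100
  disc 7: 900 + 500 = 1400
  disc 8: 750 + 400 = 1150
  disc 9: 400 = 400
No arrangement into 8 discs stays within capacity, so 9 is optimal.

9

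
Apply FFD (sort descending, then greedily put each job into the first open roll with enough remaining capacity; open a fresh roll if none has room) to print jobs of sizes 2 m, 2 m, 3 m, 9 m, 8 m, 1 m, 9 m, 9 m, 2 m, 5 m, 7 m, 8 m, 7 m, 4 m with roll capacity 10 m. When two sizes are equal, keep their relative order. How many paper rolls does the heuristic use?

Sorted descending: 9, 9, 9, 8, 8, 7, 7, 5, 4, 3, 2, 2, 2, 1.
  9 → roll 1 (new)  [load 9/10]
  9 → roll 2 (new)  [load 9/10]
  9 → roll 3 (new)  [load 9/10]
  8 → roll 4 (new)  [load 8/10]
  8 → roll 5 (new)  [load 8/10]
  7 → roll 6 (new)  [load 7/10]
  7 → roll 7 (new)  [load 7/10]
  5 → roll 8 (new)  [load 5/10]
  4 → roll 8  [load 9/10]
  3 → roll 6  [load 10/10]
  2 → roll 4  [load 10/10]
  2 → roll 5  [load 10/10]
  2 → roll 7  [load 9/10]
  1 → roll 1  [load 10/10]
8 paper rolls opened.

8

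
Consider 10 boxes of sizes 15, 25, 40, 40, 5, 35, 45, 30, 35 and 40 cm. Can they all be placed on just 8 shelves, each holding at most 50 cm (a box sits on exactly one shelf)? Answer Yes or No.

A valid assignment using 8 shelves:
  shelf 1: 45 + 5 = 50
  shelf 2: 40 = 40
  shelf 3: 40 = 40
  shelf 4: 40 = 40
  shelf 5: 35 + 15 = 50
  shelf 6: 35 = 35
  shelf 7: 30 = 30
  shelf 8: 25 = 25
Every load is within 50 cm, so 8 shelves suffice.

Yes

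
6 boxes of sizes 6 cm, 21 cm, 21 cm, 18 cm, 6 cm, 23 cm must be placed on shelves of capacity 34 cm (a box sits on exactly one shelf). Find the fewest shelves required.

4

Total = 23 + 21 + 21 + 18 + 6 + 6 = 95 cm.
Lower bound: ⌈95/34⌉ = 3 shelves.
Also, 4 boxes each exceed 17 cm, and no two of those can share a shelf, so at least 4 shelves are needed.
A packing using 4 shelves:
  shelf 1: 23 + 6 = 29
  shelf 2: 21 + 6 = 27
  shelf 3: 21 = 21
  shelf 4: 18 = 18
This matches the lower bound, so 4 is optimal.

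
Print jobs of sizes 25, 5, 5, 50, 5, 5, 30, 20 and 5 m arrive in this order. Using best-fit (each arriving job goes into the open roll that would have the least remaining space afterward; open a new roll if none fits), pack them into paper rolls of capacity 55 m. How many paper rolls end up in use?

  25 → roll 1 (new)  [load 25/55]
  5 → roll 1  [load 30/55]
  5 → roll 1  [load 35/55]
  50 → roll 2 (new)  [load 50/55]
  5 → roll 2  [load 55/55]
  5 → roll 1  [load 40/55]
  30 → roll 3 (new)  [load 30/55]
  20 → roll 3  [load 50/55]
  5 → roll 3  [load 55/55]
3 paper rolls opened.

3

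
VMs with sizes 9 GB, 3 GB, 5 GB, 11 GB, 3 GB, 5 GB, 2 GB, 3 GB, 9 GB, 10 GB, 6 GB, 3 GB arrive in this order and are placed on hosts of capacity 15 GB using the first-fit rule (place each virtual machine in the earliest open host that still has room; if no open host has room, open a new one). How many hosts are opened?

  9 → host 1 (new)  [load 9/15]
  3 → host 1  [load 12/15]
  5 → host 2 (new)  [load 5/15]
  11 → host 3 (new)  [load 11/15]
  3 → host 1  [load 15/15]
  5 → host 2  [load 10/15]
  2 → host 2  [load 12/15]
  3 → host 2  [load 15/15]
  9 → host 4 (new)  [load 9/15]
  10 → host 5 (new)  [load 10/15]
  6 → host 4  [load 15/15]
  3 → host 3  [load 14/15]
5 hosts opened.

5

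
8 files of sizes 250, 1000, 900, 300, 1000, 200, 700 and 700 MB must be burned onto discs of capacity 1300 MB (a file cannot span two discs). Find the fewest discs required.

5

Total = 1000 + 1000 + 900 + 700 + 700 + 300 + 250 + 200 = 5050 MB.
Lower bound: ⌈5050/1300⌉ = 4 discs.
Also, 5 files each exceed 650 MB, and no two of those can share a disc, so at least 5 discs are needed.
A packing using 5 discs:
  disc 1: 1000 + 300 = 1300
  disc 2: 1000 + 250 = 1250
  disc 3: 900 + 200 = 1100
  disc 4: 700 = 700
  disc 5: 700 = 700
This matches the lower bound, so 5 is optimal.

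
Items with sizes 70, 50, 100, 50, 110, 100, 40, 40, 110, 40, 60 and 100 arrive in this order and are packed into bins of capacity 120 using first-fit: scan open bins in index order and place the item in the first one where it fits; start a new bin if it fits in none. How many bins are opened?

9

  70 → bin 1 (new)  [load 70/120]
  50 → bin 1  [load 120/120]
  100 → bin 2 (new)  [load 100/120]
  50 → bin 3 (new)  [load 50/120]
  110 → bin 4 (new)  [load 110/120]
  100 → bin 5 (new)  [load 100/120]
  40 → bin 3  [load 90/120]
  40 → bin 6 (new)  [load 40/120]
  110 → bin 7 (new)  [load 110/120]
  40 → bin 6  [load 80/120]
  60 → bin 8 (new)  [load 60/120]
  100 → bin 9 (new)  [load 100/120]
9 bins opened.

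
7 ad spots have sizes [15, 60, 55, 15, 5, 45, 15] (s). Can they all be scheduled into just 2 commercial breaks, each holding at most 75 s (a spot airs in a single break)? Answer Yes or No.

No

Total = 210 s; ⌈210/75⌉ = 3.
At least 3 commercial breaks are required, but only 2 are allowed.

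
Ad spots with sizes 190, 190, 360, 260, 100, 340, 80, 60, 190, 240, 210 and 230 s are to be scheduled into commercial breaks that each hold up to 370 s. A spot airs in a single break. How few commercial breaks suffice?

9

Total = 360 + 340 + 260 + 240 + 230 + 210 + 190 + 190 + 190 + 100 + 80 + 60 = 2450 s.
Lower bound: ⌈2450/370⌉ = 7 commercial breaks.
Also, 9 ad spots each exceed 185 s, and no two of those can share a break, so at least 9 commercial breaks are needed.
A packing using 9 commercial breaks:
  break 1: 360 = 360
  break 2: 340 = 340
  break 3: 260 + 100 = 360
  break 4: 240 + 80 = 320
  break 5: 230 + 60 = 290
  break 6: 210 = 210
  break 7: 190 = 190
  break 8: 190 = 190
  break 9: 190 = 190
This matches the lower bound, so 9 is optimal.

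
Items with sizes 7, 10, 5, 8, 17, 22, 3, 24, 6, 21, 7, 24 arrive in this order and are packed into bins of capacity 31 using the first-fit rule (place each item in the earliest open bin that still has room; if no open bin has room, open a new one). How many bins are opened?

6

  7 → bin 1 (new)  [load 7/31]
  10 → bin 1  [load 17/31]
  5 → bin 1  [load 22/31]
  8 → bin 1  [load 30/31]
  17 → bin 2 (new)  [load 17/31]
  22 → bin 3 (new)  [load 22/31]
  3 → bin 2  [load 20/31]
  24 → bin 4 (new)  [load 24/31]
  6 → bin 2  [load 26/31]
  21 → bin 5 (new)  [load 21/31]
  7 → bin 3  [load 29/31]
  24 → bin 6 (new)  [load 24/31]
6 bins opened.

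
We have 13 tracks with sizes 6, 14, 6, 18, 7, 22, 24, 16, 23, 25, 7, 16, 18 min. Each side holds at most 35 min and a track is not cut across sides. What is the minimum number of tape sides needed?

Total = 25 + 24 + 23 + 22 + 18 + 18 + 16 + 16 + 14 + 7 + 7 + 6 + 6 = 202 min.
Lower bound: ⌈202/35⌉ = 6 tape sides.
A packing using 7 tape sides:
  side 1: 25 + 7 = 32
  side 2: 24 + 7 = 31
  side 3: 23 + 6 + 6 = 35
  side 4: 22 = 22
  side 5: 18 + 16 = 34
  side 6: 18 + 16 = 34
  side 7: 14 = 14
No arrangement into 6 tape sides stays within capacity, so 7 is optimal.

7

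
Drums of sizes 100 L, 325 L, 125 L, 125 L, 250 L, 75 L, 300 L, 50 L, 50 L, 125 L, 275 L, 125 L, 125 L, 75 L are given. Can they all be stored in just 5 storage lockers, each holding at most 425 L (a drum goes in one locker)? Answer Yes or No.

Yes

A valid assignment using 5 storage lockers:
  locker 1: 325 + 100 = 425
  locker 2: 300 + 125 = 425
  locker 3: 275 + 75 + 75 = 425
  locker 4: 250 + 125 + 50 = 425
  locker 5: 125 + 125 + 125 + 50 = 425
Every load is within 425 L, so 5 storage lockers suffice.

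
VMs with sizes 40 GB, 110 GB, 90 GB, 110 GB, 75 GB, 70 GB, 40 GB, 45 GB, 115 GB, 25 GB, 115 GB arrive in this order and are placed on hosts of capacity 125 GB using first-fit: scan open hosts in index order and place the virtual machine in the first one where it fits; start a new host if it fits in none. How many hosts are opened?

  40 → host 1 (new)  [load 40/125]
  110 → host 2 (new)  [load 110/125]
  90 → host 3 (new)  [load 90/125]
  110 → host 4 (new)  [load 110/125]
  75 → host 1  [load 115/125]
  70 → host 5 (new)  [load 70/125]
  40 → host 5  [load 110/125]
  45 → host 6 (new)  [load 45/125]
  115 → host 7 (new)  [load 115/125]
  25 → host 3  [load 115/125]
  115 → host 8 (new)  [load 115/125]
8 hosts opened.

8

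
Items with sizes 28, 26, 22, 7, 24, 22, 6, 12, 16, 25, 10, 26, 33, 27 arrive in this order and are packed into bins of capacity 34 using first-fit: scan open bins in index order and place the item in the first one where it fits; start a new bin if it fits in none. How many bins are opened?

10

  28 → bin 1 (new)  [load 28/34]
  26 → bin 2 (new)  [load 26/34]
  22 → bin 3 (new)  [load 22/34]
  7 → bin 2  [load 33/34]
  24 → bin 4 (new)  [load 24/34]
  22 → bin 5 (new)  [load 22/34]
  6 → bin 1  [load 34/34]
  12 → bin 3  [load 34/34]
  16 → bin 6 (new)  [load 16/34]
  25 → bin 7 (new)  [load 25/34]
  10 → bin 4  [load 34/34]
  26 → bin 8 (new)  [load 26/34]
  33 → bin 9 (new)  [load 33/34]
  27 → bin 10 (new)  [load 27/34]
10 bins opened.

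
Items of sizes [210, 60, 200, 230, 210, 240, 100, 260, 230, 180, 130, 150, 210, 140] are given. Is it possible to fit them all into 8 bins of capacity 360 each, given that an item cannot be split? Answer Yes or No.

Total = 2550; ⌈2550/360⌉ = 8.
The bound of 8 does not rule out 8, but exhaustive search shows no assignment into 8 bins of capacity 360 exists — the minimum is 9.

No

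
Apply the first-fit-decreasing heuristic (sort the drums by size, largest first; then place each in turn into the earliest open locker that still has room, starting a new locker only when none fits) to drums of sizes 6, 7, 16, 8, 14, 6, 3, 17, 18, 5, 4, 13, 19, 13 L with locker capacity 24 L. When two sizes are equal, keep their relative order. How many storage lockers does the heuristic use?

Sorted descending: 19, 18, 17, 16, 14, 13, 13, 8, 7, 6, 6, 5, 4, 3.
  19 → locker 1 (new)  [load 19/24]
  18 → locker 2 (new)  [load 18/24]
  17 → locker 3 (new)  [load 17/24]
  16 → locker 4 (new)  [load 16/24]
  14 → locker 5 (new)  [load 14/24]
  13 → locker 6 (new)  [load 13/24]
  13 → locker 7 (new)  [load 13/24]
  8 → locker 4  [load 24/24]
  7 → locker 3  [load 24/24]
  6 → locker 2  [load 24/24]
  6 → locker 5  [load 20/24]
  5 → locker 1  [load 24/24]
  4 → locker 5  [load 24/24]
  3 → locker 6  [load 16/24]
7 storage lockers opened.

7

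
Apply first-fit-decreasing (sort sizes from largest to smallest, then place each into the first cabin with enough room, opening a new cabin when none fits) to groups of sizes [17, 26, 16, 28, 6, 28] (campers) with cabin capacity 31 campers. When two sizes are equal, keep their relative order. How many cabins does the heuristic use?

Sorted descending: 28, 28, 26, 17, 16, 6.
  28 → cabin 1 (new)  [load 28/31]
  28 → cabin 2 (new)  [load 28/31]
  26 → cabin 3 (new)  [load 26/31]
  17 → cabin 4 (new)  [load 17/31]
  16 → cabin 5 (new)  [load 16/31]
  6 → cabin 4  [load 23/31]
5 cabins opened.

5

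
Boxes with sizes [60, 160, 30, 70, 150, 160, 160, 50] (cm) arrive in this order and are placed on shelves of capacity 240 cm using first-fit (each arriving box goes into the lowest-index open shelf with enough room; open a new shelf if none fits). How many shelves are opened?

5

  60 → shelf 1 (new)  [load 60/240]
  160 → shelf 1  [load 220/240]
  30 → shelf 2 (new)  [load 30/240]
  70 → shelf 2  [load 100/240]
  150 → shelf 3 (new)  [load 150/240]
  160 → shelf 4 (new)  [load 160/240]
  160 → shelf 5 (new)  [load 160/240]
  50 → shelf 2  [load 150/240]
5 shelves opened.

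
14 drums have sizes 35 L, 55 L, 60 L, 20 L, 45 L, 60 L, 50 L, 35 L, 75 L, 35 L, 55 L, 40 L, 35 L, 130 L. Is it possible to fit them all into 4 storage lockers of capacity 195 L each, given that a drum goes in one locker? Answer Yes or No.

A valid assignment using 4 storage lockers:
  locker 1: 130 + 60 = 190
  locker 2: 75 + 60 + 55 = 190
  locker 3: 55 + 50 + 45 + 40 = 190
  locker 4: 35 + 35 + 35 + 35 + 20 = 160
Every load is within 195 L, so 4 storage lockers suffice.

Yes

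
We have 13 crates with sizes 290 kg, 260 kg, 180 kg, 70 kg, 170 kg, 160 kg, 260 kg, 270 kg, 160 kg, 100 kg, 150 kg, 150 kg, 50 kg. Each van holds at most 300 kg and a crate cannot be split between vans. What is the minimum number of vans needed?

Total = 290 + 270 + 260 + 260 + 180 + 170 + 160 + 160 + 150 + 150 + 100 + 70 + 50 = 2270 kg.
Lower bound: ⌈2270/300⌉ = 8 vans.
A packing using 9 vans:
  van 1: 290 = 290
  van 2: 270 = 270
  van 3: 260 = 260
  van 4: 260 = 260
  van 5: 180 + 100 = 280
  van 6: 170 + 70 + 50 = 290
  van 7: 160 = 160
  van 8: 160 = 160
  van 9: 150 + 150 = 300
No arrangement into 8 vans stays within capacity, so 9 is optimal.

9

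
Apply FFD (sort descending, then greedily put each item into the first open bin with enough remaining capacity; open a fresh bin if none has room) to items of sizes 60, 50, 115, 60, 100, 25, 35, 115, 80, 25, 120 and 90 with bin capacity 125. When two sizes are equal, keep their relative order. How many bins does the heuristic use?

Sorted descending: 120, 115, 115, 100, 90, 80, 60, 60, 50, 35, 25, 25.
  120 → bin 1 (new)  [load 120/125]
  115 → bin 2 (new)  [load 115/125]
  115 → bin 3 (new)  [load 115/125]
  100 → bin 4 (new)  [load 100/125]
  90 → bin 5 (new)  [load 90/125]
  80 → bin 6 (new)  [load 80/125]
  60 → bin 7 (new)  [load 60/125]
  60 → bin 7  [load 120/125]
  50 → bin 8 (new)  [load 50/125]
  35 → bin 5  [load 125/125]
  25 → bin 4  [load 125/125]
  25 → bin 6  [load 105/125]
8 bins opened.

8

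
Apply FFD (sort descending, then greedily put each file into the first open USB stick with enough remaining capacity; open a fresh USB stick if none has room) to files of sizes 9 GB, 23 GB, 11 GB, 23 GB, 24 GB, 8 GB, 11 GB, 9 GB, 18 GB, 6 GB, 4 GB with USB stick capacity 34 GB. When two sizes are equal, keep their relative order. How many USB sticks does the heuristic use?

5

Sorted descending: 24, 23, 23, 18, 11, 11, 9, 9, 8, 6, 4.
  24 → USB stick 1 (new)  [load 24/34]
  23 → USB stick 2 (new)  [load 23/34]
  23 → USB stick 3 (new)  [load 23/34]
  18 → USB stick 4 (new)  [load 18/34]
  11 → USB stick 2  [load 34/34]
  11 → USB stick 3  [load 34/34]
  9 → USB stick 1  [load 33/34]
  9 → USB stick 4  [load 27/34]
  8 → USB stick 5 (new)  [load 8/34]
  6 → USB stick 4  [load 33/34]
  4 → USB stick 5  [load 12/34]
5 USB sticks opened.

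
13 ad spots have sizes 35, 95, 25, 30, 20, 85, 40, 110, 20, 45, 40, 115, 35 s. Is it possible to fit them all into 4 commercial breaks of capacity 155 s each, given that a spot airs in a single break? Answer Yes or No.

Total = 695 s; ⌈695/155⌉ = 5.
At least 5 commercial breaks are required, but only 4 are allowed.

No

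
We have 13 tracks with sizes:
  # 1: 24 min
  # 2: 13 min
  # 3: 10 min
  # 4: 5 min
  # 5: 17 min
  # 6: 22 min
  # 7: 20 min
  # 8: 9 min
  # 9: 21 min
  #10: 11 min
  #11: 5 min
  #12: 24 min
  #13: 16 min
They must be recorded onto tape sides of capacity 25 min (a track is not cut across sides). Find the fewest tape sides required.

9

Total = 24 + 24 + 22 + 21 + 20 + 17 + 16 + 13 + 11 + 10 + 9 + 5 + 5 = 197 min.
Lower bound: ⌈197/25⌉ = 8 tape sides.
A packing using 9 tape sides:
  side 1: 24 = 24
  side 2: 24 = 24
  side 3: 22 = 22
  side 4: 21 = 21
  side 5: 20 + 5 = 25
  side 6: 17 + 5 = 22
  side 7: 16 + 9 = 25
  side 8: 13 + 11 = 24
  side 9: 10 = 10
No arrangement into 8 tape sides stays within capacity, so 9 is optimal.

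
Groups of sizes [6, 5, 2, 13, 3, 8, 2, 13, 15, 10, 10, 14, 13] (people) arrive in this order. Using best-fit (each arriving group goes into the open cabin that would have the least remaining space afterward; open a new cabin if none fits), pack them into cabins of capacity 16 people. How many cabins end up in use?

  6 → cabin 1 (new)  [load 6/16]
  5 → cabin 1  [load 11/16]
  2 → cabin 1  [load 13/16]
  13 → cabin 2 (new)  [load 13/16]
  3 → cabin 1  [load 16/16]
  8 → cabin 3 (new)  [load 8/16]
  2 → cabin 2  [load 15/16]
  13 → cabin 4 (new)  [load 13/16]
  15 → cabin 5 (new)  [load 15/16]
  10 → cabin 6 (new)  [load 10/16]
  10 → cabin 7 (new)  [load 10/16]
  14 → cabin 8 (new)  [load 14/16]
  13 → cabin 9 (new)  [load 13/16]
9 cabins opened.

9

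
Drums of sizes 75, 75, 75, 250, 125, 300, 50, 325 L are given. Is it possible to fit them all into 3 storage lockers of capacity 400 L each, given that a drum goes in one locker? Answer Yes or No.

Total = 1275 L; ⌈1275/400⌉ = 4.
At least 4 storage lockers are required, but only 3 are allowed.

No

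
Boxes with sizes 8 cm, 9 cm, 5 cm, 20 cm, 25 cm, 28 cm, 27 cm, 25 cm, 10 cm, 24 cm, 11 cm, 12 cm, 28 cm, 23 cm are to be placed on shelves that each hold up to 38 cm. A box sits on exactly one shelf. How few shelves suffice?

Total = 28 + 28 + 27 + 25 + 25 + 24 + 23 + 20 + 12 + 11 + 10 + 9 + 8 + 5 = 255 cm.
Lower bound: ⌈255/38⌉ = 7 shelves.
Also, 8 boxes each exceed 19 cm, and no two of those can share a shelf, so at least 8 shelves are needed.
A packing using 8 shelves:
  shelf 1: 28 + 10 = 38
  shelf 2: 28 + 9 = 37
  shelf 3: 27 + 11 = 38
  shelf 4: 25 + 12 = 37
  shelf 5: 25 + 8 + 5 = 38
  shelf 6: 24 = 24
  shelf 7: 23 = 23
  shelf 8: 20 = 20
This matches the lower bound, so 8 is optimal.

8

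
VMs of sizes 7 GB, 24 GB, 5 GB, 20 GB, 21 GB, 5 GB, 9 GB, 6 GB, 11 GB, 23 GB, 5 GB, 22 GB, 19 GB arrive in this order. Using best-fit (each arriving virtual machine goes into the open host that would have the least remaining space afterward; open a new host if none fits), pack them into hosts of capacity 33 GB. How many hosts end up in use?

  7 → host 1 (new)  [load 7/33]
  24 → host 1  [load 31/33]
  5 → host 2 (new)  [load 5/33]
  20 → host 2  [load 25/33]
  21 → host 3 (new)  [load 21/33]
  5 → host 2  [load 30/33]
  9 → host 3  [load 30/33]
  6 → host 4 (new)  [load 6/33]
  11 → host 4  [load 17/33]
  23 → host 5 (new)  [load 23/33]
  5 → host 5  [load 28/33]
  22 → host 6 (new)  [load 22/33]
  19 → host 7 (new)  [load 19/33]
7 hosts opened.

7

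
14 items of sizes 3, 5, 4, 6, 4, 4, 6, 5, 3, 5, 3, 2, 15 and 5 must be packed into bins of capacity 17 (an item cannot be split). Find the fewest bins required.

Total = 15 + 6 + 6 + 5 + 5 + 5 + 5 + 4 + 4 + 4 + 3 + 3 + 3 + 2 = 70.
Lower bound: ⌈70/17⌉ = 5 bins.
A packing using 5 bins:
  bin 1: 15 + 2 = 17
  bin 2: 6 + 6 + 5 = 17
  bin 3: 5 + 5 + 5 = 15
  bin 4: 4 + 4 + 4 + 3 = 15
  bin 5: 3 + 3 = 6
This matches the lower bound, so 5 is optimal.

5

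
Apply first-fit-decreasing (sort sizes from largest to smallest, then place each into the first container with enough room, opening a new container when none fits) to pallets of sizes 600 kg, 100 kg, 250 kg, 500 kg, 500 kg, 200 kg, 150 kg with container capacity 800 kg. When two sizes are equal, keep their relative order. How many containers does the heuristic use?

Sorted descending: 600, 500, 500, 250, 200, 150, 100.
  600 → container 1 (new)  [load 600/800]
  500 → container 2 (new)  [load 500/800]
  500 → container 3 (new)  [load 500/800]
  250 → container 2  [load 750/800]
  200 → container 1  [load 800/800]
  150 → container 3  [load 650/800]
  100 → container 3  [load 750/800]
3 containers opened.

3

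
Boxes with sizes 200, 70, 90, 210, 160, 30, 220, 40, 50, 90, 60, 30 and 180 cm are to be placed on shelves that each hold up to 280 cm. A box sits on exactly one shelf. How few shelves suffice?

Total = 220 + 210 + 200 + 180 + 160 + 90 + 90 + 70 + 60 + 50 + 40 + 30 + 30 = 1430 cm.
Lower bound: ⌈1430/280⌉ = 6 shelves.
A packing using 6 shelves:
  shelf 1: 220 + 60 = 280
  shelf 2: 210 + 70 = 280
  shelf 3: 200 + 50 + 30 = 280
  shelf 4: 180 + 90 = 270
  shelf 5: 160 + 90 + 30 = 280
  shelf 6: 40 = 40
This matches the lower bound, so 6 is optimal.

6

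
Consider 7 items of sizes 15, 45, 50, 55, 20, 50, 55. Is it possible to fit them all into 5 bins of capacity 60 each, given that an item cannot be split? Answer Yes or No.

Total = 290; ⌈290/60⌉ = 5.
The bound of 5 does not rule out 5, but exhaustive search shows no assignment into 5 bins of capacity 60 exists — the minimum is 6.

No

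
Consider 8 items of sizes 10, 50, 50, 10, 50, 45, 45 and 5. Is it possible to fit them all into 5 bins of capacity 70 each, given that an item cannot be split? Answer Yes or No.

A valid assignment using 5 bins:
  bin 1: 50 + 10 + 10 = 70
  bin 2: 50 + 5 = 55
  bin 3: 50 = 50
  bin 4: 45 = 45
  bin 5: 45 = 45
Every load is within 70, so 5 bins suffice.

Yes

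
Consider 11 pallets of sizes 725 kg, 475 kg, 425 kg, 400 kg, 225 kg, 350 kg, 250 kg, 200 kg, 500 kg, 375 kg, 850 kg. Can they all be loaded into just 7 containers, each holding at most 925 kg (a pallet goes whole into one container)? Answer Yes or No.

A valid assignment using 6 containers:
  container 1: 850 = 850
  container 2: 725 + 200 = 925
  container 3: 500 + 425 = 925
  container 4: 475 + 400 = 875
  container 5: 375 + 350 = 725
  container 6: 250 + 225 = 475
That uses only 6 ≤ 7, so 7 containers are enough.

Yes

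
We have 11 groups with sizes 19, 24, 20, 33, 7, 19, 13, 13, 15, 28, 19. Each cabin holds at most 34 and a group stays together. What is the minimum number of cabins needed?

Total = 33 + 28 + 24 + 20 + 19 + 19 + 19 + 15 + 13 + 13 + 7 = 210.
Lower bound: ⌈210/34⌉ = 7 cabins.
A packing using 7 cabins:
  cabin 1: 33 = 33
  cabin 2: 28 = 28
  cabin 3: 24 + 7 = 31
  cabin 4: 20 + 13 = 33
  cabin 5: 19 + 15 = 34
  cabin 6: 19 + 13 = 32
  cabin 7: 19 = 19
This matches the lower bound, so 7 is optimal.

7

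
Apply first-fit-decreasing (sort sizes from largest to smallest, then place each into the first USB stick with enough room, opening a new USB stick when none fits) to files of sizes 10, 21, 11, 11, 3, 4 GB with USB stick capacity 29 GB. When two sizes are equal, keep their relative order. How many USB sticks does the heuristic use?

3

Sorted descending: 21, 11, 11, 10, 4, 3.
  21 → USB stick 1 (new)  [load 21/29]
  11 → USB stick 2 (new)  [load 11/29]
  11 → USB stick 2  [load 22/29]
  10 → USB stick 3 (new)  [load 10/29]
  4 → USB stick 1  [load 25/29]
  3 → USB stick 1  [load 28/29]
3 USB sticks opened.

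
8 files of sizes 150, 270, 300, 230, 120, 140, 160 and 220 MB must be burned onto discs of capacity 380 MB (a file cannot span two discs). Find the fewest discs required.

Total = 300 + 270 + 230 + 220 + 160 + 150 + 140 + 120 = 1590 MB.
Lower bound: ⌈1590/380⌉ = 5 discs.
A packing using 5 discs:
  disc 1: 300 = 300
  disc 2: 270 = 270
  disc 3: 230 + 150 = 380
  disc 4: 220 + 160 = 380
  disc 5: 140 + 120 = 260
This matches the lower bound, so 5 is optimal.

5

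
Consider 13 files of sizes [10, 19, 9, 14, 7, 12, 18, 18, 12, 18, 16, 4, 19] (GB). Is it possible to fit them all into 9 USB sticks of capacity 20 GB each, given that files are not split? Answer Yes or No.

Total = 176 GB; ⌈176/20⌉ = 9.
The bound of 9 does not rule out 9, but exhaustive search shows no assignment into 9 USB sticks of capacity 20 GB exists — the minimum is 10.

No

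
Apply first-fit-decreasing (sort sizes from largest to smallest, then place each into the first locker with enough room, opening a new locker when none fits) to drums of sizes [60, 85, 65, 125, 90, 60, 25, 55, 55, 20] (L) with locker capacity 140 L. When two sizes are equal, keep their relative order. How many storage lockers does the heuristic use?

Sorted descending: 125, 90, 85, 65, 60, 60, 55, 55, 25, 20.
  125 → locker 1 (new)  [load 125/140]
  90 → locker 2 (new)  [load 90/140]
  85 → locker 3 (new)  [load 85/140]
  65 → locker 4 (new)  [load 65/140]
  60 → locker 4  [load 125/140]
  60 → locker 5 (new)  [load 60/140]
  55 → locker 3  [load 140/140]
  55 → locker 5  [load 115/140]
  25 → locker 2  [load 115/140]
  20 → locker 2  [load 135/140]
5 storage lockers opened.

5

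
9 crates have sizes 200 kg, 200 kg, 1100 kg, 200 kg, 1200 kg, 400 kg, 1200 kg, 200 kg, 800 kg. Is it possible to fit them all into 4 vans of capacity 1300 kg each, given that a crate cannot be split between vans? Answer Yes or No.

Total = 5500 kg; ⌈5500/1300⌉ = 5.
At least 5 vans are required, but only 4 are allowed.

No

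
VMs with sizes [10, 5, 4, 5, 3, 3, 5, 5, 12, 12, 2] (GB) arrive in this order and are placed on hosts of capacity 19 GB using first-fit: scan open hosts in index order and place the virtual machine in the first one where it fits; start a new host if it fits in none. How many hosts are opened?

  10 → host 1 (new)  [load 10/19]
  5 → host 1  [load 15/19]
  4 → host 1  [load 19/19]
  5 → host 2 (new)  [load 5/19]
  3 → host 2  [load 8/19]
  3 → host 2  [load 11/19]
  5 → host 2  [load 16/19]
  5 → host 3 (new)  [load 5/19]
  12 → host 3  [load 17/19]
  12 → host 4 (new)  [load 12/19]
  2 → host 2  [load 18/19]
4 hosts opened.

4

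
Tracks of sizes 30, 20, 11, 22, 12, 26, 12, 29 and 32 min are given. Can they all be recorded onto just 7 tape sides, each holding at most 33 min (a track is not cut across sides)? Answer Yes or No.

Yes

A valid assignment using 7 tape sides:
  side 1: 32 = 32
  side 2: 30 = 30
  side 3: 29 = 29
  side 4: 26 = 26
  side 5: 22 + 11 = 33
  side 6: 20 + 12 = 32
  side 7: 12 = 12
Every load is within 33 min, so 7 tape sides suffice.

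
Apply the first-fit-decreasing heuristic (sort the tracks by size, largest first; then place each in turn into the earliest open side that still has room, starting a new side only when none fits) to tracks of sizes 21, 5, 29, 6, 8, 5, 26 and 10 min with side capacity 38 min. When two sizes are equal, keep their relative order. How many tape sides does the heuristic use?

Sorted descending: 29, 26, 21, 10, 8, 6, 5, 5.
  29 → side 1 (new)  [load 29/38]
  26 → side 2 (new)  [load 26/38]
  21 → side 3 (new)  [load 21/38]
  10 → side 2  [load 36/38]
  8 → side 1  [load 37/38]
  6 → side 3  [load 27/38]
  5 → side 3  [load 32/38]
  5 → side 3  [load 37/38]
3 tape sides opened.

3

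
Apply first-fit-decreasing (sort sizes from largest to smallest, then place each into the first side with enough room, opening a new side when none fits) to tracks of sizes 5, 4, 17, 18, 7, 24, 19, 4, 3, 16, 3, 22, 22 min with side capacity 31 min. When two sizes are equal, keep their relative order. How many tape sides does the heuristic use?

7

Sorted descending: 24, 22, 22, 19, 18, 17, 16, 7, 5, 4, 4, 3, 3.
  24 → side 1 (new)  [load 24/31]
  22 → side 2 (new)  [load 22/31]
  22 → side 3 (new)  [load 22/31]
  19 → side 4 (new)  [load 19/31]
  18 → side 5 (new)  [load 18/31]
  17 → side 6 (new)  [load 17/31]
  16 → side 7 (new)  [load 16/31]
  7 → side 1  [load 31/31]
  5 → side 2  [load 27/31]
  4 → side 2  [load 31/31]
  4 → side 3  [load 26/31]
  3 → side 3  [load 29/31]
  3 → side 4  [load 22/31]
7 tape sides opened.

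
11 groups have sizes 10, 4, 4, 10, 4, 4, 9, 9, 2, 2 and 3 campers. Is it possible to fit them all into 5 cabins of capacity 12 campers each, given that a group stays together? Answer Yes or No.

Total = 61 campers; ⌈61/12⌉ = 6.
At least 6 cabins are required, but only 5 are allowed.

No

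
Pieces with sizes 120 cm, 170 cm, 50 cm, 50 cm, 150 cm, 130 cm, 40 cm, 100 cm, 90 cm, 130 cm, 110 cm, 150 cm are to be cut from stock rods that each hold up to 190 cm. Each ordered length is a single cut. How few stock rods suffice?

Total = 170 + 150 + 150 + 130 + 130 + 120 + 110 + 100 + 90 + 50 + 50 + 40 = 1290 cm.
Lower bound: ⌈1290/190⌉ = 7 stock rods.
Also, 8 pieces each exceed 95 cm, and no two of those can share a stock rod, so at least 8 stock rods are needed.
A packing using 8 stock rods:
  stock rod 1: 170 = 170
  stock rod 2: 150 + 40 = 190
  stock rod 3: 150 = 150
  stock rod 4: 130 + 50 = 180
  stock rod 5: 130 + 50 = 180
  stock rod 6: 120 = 120
  stock rod 7: 110 = 110
  stock rod 8: 100 + 90 = 190
This matches the lower bound, so 8 is optimal.

8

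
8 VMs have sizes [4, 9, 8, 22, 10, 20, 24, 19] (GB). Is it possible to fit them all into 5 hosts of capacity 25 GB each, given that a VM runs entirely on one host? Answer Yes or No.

Total = 116 GB; ⌈116/25⌉ = 5.
The bound of 5 does not rule out 5, but exhaustive search shows no assignment into 5 hosts of capacity 25 GB exists — the minimum is 6.

No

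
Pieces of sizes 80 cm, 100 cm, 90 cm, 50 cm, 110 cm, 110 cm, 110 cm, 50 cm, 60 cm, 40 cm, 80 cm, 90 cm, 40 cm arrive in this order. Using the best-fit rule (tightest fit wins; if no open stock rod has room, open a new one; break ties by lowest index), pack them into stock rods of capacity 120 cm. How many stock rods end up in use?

  80 → stock rod 1 (new)  [load 80/120]
  100 → stock rod 2 (new)  [load 100/120]
  90 → stock rod 3 (new)  [load 90/120]
  50 → stock rod 4 (new)  [load 50/120]
  110 → stock rod 5 (new)  [load 110/120]
  110 → stock rod 6 (new)  [load 110/120]
  110 → stock rod 7 (new)  [load 110/120]
  50 → stock rod 4  [load 100/120]
  60 → stock rod 8 (new)  [load 60/120]
  40 → stock rod 1  [load 120/120]
  80 → stock rod 9 (new)  [load 80/120]
  90 → stock rod 10 (new)  [load 90/120]
  40 → stock rod 9  [load 120/120]
10 stock rods opened.

10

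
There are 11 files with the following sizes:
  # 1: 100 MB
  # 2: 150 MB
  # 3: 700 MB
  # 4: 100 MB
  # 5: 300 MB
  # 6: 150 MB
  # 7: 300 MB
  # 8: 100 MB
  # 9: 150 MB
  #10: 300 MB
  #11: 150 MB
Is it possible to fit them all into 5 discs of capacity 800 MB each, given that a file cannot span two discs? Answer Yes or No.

A valid assignment using 4 discs:
  disc 1: 700 + 100 = 800
  disc 2: 300 + 300 + 150 = 750
  disc 3: 300 + 150 + 150 + 150 = 750
  disc 4: 100 + 100 = 200
That uses only 4 ≤ 5, so 5 discs are enough.

Yes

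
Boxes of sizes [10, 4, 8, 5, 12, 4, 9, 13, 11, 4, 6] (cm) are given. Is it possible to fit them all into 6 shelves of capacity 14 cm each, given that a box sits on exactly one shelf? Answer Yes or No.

Total = 86 cm; ⌈86/14⌉ = 7.
At least 7 shelves are required, but only 6 are allowed.

No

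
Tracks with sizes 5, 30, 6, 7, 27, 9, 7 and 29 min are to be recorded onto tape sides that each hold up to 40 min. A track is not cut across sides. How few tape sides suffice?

Total = 30 + 29 + 27 + 9 + 7 + 7 + 6 + 5 = 120 min.
Lower bound: ⌈120/40⌉ = 3 tape sides.
A packing using 4 tape sides:
  side 1: 30 + 9 = 39
  side 2: 29 + 7 = 36
  side 3: 27 + 7 + 6 = 40
  side 4: 5 = 5
No arrangement into 3 tape sides stays within capacity, so 4 is optimal.

4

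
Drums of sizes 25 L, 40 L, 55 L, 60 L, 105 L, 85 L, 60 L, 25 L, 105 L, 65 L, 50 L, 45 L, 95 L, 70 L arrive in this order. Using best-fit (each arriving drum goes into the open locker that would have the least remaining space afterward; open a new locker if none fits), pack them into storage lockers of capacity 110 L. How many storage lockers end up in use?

  25 → locker 1 (new)  [load 25/110]
  40 → locker 1  [load 65/110]
  55 → locker 2 (new)  [load 55/110]
  60 → locker 3 (new)  [load 60/110]
  105 → locker 4 (new)  [load 105/110]
  85 → locker 5 (new)  [load 85/110]
  60 → locker 6 (new)  [load 60/110]
  25 → locker 5  [load 110/110]
  105 → locker 7 (new)  [load 105/110]
  65 → locker 8 (new)  [load 65/110]
  50 → locker 3  [load 110/110]
  45 → locker 1  [load 110/110]
  95 → locker 9 (new)  [load 95/110]
  70 → locker 10 (new)  [load 70/110]
10 storage lockers opened.

10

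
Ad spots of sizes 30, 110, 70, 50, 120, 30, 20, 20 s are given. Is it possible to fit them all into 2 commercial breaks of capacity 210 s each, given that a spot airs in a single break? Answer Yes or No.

No

Total = 450 s; ⌈450/210⌉ = 3.
At least 3 commercial breaks are required, but only 2 are allowed.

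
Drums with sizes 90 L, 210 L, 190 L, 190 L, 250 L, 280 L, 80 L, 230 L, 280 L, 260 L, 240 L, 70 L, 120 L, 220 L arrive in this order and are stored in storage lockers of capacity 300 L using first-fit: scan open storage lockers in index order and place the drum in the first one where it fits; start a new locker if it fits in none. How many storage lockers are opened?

11

  90 → locker 1 (new)  [load 90/300]
  210 → locker 1  [load 300/300]
  190 → locker 2 (new)  [load 190/300]
  190 → locker 3 (new)  [load 190/300]
  250 → locker 4 (new)  [load 250/300]
  280 → locker 5 (new)  [load 280/300]
  80 → locker 2  [load 270/300]
  230 → locker 6 (new)  [load 230/300]
  280 → locker 7 (new)  [load 280/300]
  260 → locker 8 (new)  [load 260/300]
  240 → locker 9 (new)  [load 240/300]
  70 → locker 3  [load 260/300]
  120 → locker 10 (new)  [load 120/300]
  220 → locker 11 (new)  [load 220/300]
11 storage lockers opened.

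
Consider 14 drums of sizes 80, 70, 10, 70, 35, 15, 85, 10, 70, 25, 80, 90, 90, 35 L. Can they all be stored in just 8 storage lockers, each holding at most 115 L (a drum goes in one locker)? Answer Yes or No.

A valid assignment using 8 storage lockers:
  locker 1: 90 + 25 = 115
  locker 2: 90 + 15 + 10 = 115
  locker 3: 85 + 10 = 95
  locker 4: 80 + 35 = 115
  locker 5: 80 + 35 = 115
  locker 6: 70 = 70
  locker 7: 70 = 70
  locker 8: 70 = 70
Every load is within 115 L, so 8 storage lockers suffice.

Yes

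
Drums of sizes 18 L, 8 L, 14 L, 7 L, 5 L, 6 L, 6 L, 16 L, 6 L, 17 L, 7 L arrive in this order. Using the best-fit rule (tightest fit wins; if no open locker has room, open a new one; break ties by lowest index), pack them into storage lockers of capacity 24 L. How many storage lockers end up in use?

5

  18 → locker 1 (new)  [load 18/24]
  8 → locker 2 (new)  [load 8/24]
  14 → locker 2  [load 22/24]
  7 → locker 3 (new)  [load 7/24]
  5 → locker 1  [load 23/24]
  6 → locker 3  [load 13/24]
  6 → locker 3  [load 19/24]
  16 → locker 4 (new)  [load 16/24]
  6 → locker 4  [load 22/24]
  17 → locker 5 (new)  [load 17/24]
  7 → locker 5  [load 24/24]
5 storage lockers opened.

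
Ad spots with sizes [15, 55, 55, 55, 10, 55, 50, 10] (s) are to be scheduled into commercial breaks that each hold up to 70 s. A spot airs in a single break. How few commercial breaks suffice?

5

Total = 55 + 55 + 55 + 55 + 50 + 15 + 10 + 10 = 305 s.
Lower bound: ⌈305/70⌉ = 5 commercial breaks.
A packing using 5 commercial breaks:
  break 1: 55 + 15 = 70
  break 2: 55 + 10 = 65
  break 3: 55 + 10 = 65
  break 4: 55 = 55
  break 5: 50 = 50
This matches the lower bound, so 5 is optimal.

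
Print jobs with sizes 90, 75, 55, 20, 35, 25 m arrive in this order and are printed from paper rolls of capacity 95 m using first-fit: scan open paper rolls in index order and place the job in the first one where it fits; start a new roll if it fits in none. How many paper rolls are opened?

  90 → roll 1 (new)  [load 90/95]
  75 → roll 2 (new)  [load 75/95]
  55 → roll 3 (new)  [load 55/95]
  20 → roll 2  [load 95/95]
  35 → roll 3  [load 90/95]
  25 → roll 4 (new)  [load 25/95]
4 paper rolls opened.

4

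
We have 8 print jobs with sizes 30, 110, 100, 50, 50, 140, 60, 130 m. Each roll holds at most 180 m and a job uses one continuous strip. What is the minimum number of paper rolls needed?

Total = 140 + 130 + 110 + 100 + 60 + 50 + 50 + 30 = 670 m.
Lower bound: ⌈670/180⌉ = 4 paper rolls.
A packing using 4 paper rolls:
  roll 1: 140 + 30 = 170
  roll 2: 130 + 50 = 180
  roll 3: 110 + 60 = 170
  roll 4: 100 + 50 = 150
This matches the lower bound, so 4 is optimal.

4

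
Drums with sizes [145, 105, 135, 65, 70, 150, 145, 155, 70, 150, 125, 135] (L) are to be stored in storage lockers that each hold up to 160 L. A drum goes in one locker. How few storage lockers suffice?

Total = 155 + 150 + 150 + 145 + 145 + 135 + 135 + 125 + 105 + 70 + 70 + 65 = 1450 L.
Lower bound: ⌈1450/160⌉ = 10 storage lockers.
A packing using 11 storage lockers:
  locker 1: 155 = 155
  locker 2: 150 = 150
  locker 3: 150 = 150
  locker 4: 145 = 145
  locker 5: 145 = 145
  locker 6: 135 = 135
  locker 7: 135 = 135
  locker 8: 125 = 125
  locker 9: 105 = 105
  locker 10: 70 + 70 = 140
  locker 11: 65 = 65
No arrangement into 10 storage lockers stays within capacity, so 11 is optimal.

11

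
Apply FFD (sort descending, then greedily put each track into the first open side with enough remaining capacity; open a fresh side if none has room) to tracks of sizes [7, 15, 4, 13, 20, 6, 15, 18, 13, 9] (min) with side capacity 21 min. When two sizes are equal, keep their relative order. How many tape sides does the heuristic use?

Sorted descending: 20, 18, 15, 15, 13, 13, 9, 7, 6, 4.
  20 → side 1 (new)  [load 20/21]
  18 → side 2 (new)  [load 18/21]
  15 → side 3 (new)  [load 15/21]
  15 → side 4 (new)  [load 15/21]
  13 → side 5 (new)  [load 13/21]
  13 → side 6 (new)  [load 13/21]
  9 → side 7 (new)  [load 9/21]
  7 → side 5  [load 20/21]
  6 → side 3  [load 21/21]
  4 → side 4  [load 19/21]
7 tape sides opened.

7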